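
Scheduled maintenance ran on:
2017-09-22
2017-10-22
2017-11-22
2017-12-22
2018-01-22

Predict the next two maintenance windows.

Gaps: 30, 31, 30, 31 days — not constant. Every event is on the 22nd of the month.
Pattern: the 22nd of each month.
Next: February 2018 → 2018-02-22.
Next: March 2018 → 2018-03-22.

2018-02-22, 2018-03-22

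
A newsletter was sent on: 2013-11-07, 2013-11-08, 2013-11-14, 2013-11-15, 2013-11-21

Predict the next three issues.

Every event lands on a Thursday or Friday (gaps cycle 1, 6, 1, 6).
So the schedule is: every Thursday and Friday.
The following Friday is 2013-11-22.
Next Thursday: 2013-11-28.
The following Friday is 2013-11-29.

2013-11-22, 2013-11-28, 2013-11-29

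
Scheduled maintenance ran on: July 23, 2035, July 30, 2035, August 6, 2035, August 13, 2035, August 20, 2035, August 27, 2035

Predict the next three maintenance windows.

September 3, 2035; September 10, 2035; September 17, 2035

The spacing is 7, 7, 7, 7, 7 days — always 7 days.
August 27, 2035 + 7 days = September 3, 2035.
September 3, 2035 + 7 days = September 10, 2035.
September 10, 2035 + 7 days = September 17, 2035.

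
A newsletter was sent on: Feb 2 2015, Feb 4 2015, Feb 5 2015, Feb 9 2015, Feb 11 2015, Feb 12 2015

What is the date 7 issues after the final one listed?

Every event lands on a Monday or Wednesday or Thursday (gaps cycle 2, 1, 4, 2, 1).
So the schedule is: every Monday, Wednesday and Thursday.
Next Monday: Feb 16 2015.
Next Wednesday: Feb 18 2015.
The following Thursday is Feb 19 2015.
The following Monday is Feb 23 2015.
The following Wednesday is Feb 25 2015.
The following Thursday is Feb 26 2015.
The following Monday is Mar 2 2015.

Mar 2 2015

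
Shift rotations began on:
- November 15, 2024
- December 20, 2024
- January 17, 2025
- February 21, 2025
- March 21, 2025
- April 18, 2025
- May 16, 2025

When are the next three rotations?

These are Fridays at 28- or 35-day spacing (35, 28, 35, 28, 28, 28).
The pattern: 3rd Friday of the month.
June 2025 — 3rd Friday is June 20, 2025.
3rd Friday of July 2025: July 18, 2025.
August 2025 — 3rd Friday is August 15, 2025.

June 20, 2025; July 18, 2025; August 15, 2025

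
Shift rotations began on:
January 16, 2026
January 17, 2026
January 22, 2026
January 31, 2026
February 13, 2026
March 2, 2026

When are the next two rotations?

March 23, 2026; April 17, 2026

Gaps: 1, 5, 9, 13, 17 days — each gap is 4 larger than the previous one.
Next gap: 21 days. March 2, 2026 + 21 days = March 23, 2026.
Next gap: 25 days. March 23, 2026 + 25 days = April 17, 2026.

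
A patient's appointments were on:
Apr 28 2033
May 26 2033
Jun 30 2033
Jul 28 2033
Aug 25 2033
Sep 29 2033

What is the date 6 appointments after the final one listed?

Mar 30 2034

Every date is a Thursday; gaps 28, 35, 28, 28, 35 days.
Each is the last Thursday of its month (at least one falls on the 29th or later, ruling out '4th Thursday').
October 2033 ends with Thursday Oct 27 2033.
Last Thursday of November 2033: Nov 24 2033.
December 2033 ends with Thursday Dec 29 2033.
Last Thursday of January 2034: Jan 26 2034.
Last Thursday of February 2034: Feb 23 2034.
Last Thursday of March 2034: Mar 30 2034.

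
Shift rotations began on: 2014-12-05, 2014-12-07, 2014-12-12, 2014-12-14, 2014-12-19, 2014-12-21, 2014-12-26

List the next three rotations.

Every event lands on a Friday or Sunday (gaps cycle 2, 5, 2, 5, 2, 5).
So the schedule is: every Friday and Sunday.
Next Sunday: 2014-12-28.
The following Friday is 2015-01-02.
Next Sunday: 2015-01-04.

2014-12-28, 2015-01-02, 2015-01-04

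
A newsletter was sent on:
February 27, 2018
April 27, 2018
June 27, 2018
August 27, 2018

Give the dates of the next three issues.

The day-of-month is always 27 (59, 61, 61 days between events).
So this recurs on the 27th of every 2 months.
October 2018: October 27, 2018.
December 2018: December 27, 2018.
February 2019: February 27, 2019.

October 27, 2018; December 27, 2018; February 27, 2019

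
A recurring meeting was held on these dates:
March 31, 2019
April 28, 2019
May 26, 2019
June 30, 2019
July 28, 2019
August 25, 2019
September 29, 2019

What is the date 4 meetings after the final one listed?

Every date is a Sunday; gaps 28, 28, 35, 28, 28, 35 days.
Each is the last Sunday of its month (at least one falls on the 29th or later, ruling out '4th Sunday').
Last Sunday of October 2019: October 27, 2019.
Last Sunday of November 2019: November 24, 2019.
Last Sunday of December 2019: December 29, 2019.
January 2020 ends with Sunday January 26, 2020.

January 26, 2020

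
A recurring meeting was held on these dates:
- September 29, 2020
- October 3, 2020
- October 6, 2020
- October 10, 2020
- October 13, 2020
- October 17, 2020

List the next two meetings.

Every event lands on a Tuesday or Saturday (gaps cycle 4, 3, 4, 3, 4).
So the schedule is: every Tuesday and Saturday.
Next Tuesday: October 20, 2020.
The following Saturday is October 24, 2020.

October 20, 2020; October 24, 2020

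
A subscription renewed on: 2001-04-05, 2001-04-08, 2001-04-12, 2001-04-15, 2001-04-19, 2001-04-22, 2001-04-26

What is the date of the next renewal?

2001-04-29

Every event lands on a Thursday or Sunday (gaps cycle 3, 4, 3, 4, 3, 4).
So the schedule is: every Thursday and Sunday.
The following Sunday is 2001-04-29.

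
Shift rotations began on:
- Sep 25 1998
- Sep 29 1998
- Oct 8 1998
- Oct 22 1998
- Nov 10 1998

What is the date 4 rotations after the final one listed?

Mar 16 1999

The spacing grows by 5 each time: 4, 9, 14, 19 days.
Next gap: 24 days. Nov 10 1998 + 24 days = Dec 4 1998.
Next gap: 29 days. Dec 4 1998 + 29 days = Jan 2 1999.
Next gap: 34 days. Jan 2 1999 + 34 days = Feb 5 1999.
Next gap: 39 days. Feb 5 1999 + 39 days = Mar 16 1999.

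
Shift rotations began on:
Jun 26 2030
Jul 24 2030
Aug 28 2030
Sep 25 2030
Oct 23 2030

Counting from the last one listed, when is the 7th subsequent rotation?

May 28 2031

These are Wednesdays at 28- or 35-day spacing (28, 35, 28, 28).
The pattern: 4th Wednesday of the month.
November 2030 — 4th Wednesday is Nov 27 2030.
December 2030 — 4th Wednesday is Dec 25 2030.
January 2031 — 4th Wednesday is Jan 22 2031.
4th Wednesday of February 2031: Feb 26 2031.
March 2031 — 4th Wednesday is Mar 26 2031.
April 2031 — 4th Wednesday is Apr 23 2031.
4th Wednesday of May 2031: May 28 2031.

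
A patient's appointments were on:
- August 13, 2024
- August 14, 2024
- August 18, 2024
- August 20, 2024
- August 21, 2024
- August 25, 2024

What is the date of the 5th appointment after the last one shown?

September 4, 2024

Gaps: 1, 4, 2, 1, 4 days — not constant, but cyclic with period 3.
The events fall on every Tuesday, Wednesday and Sunday.
Next Tuesday: August 27, 2024.
Next Wednesday: August 28, 2024.
Next Sunday: September 1, 2024.
The following Tuesday is September 3, 2024.
Next Wednesday: September 4, 2024.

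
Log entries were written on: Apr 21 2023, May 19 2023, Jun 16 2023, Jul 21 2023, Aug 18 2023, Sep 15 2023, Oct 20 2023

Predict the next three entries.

All dates are Fridays, 28, 28, 35, 28, 28, 35 days apart.
Specifically, the 3rd Friday of each month.
3rd Friday of November 2023: Nov 17 2023.
3rd Friday of December 2023: Dec 15 2023.
3rd Friday of January 2024: Jan 19 2024.

Nov 17 2023, Dec 15 2023, Jan 19 2024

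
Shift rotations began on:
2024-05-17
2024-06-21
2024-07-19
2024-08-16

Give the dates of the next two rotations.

These are Fridays at 28- or 35-day spacing (35, 28, 28).
The pattern: 3rd Friday of the month.
September 2024 — 3rd Friday is 2024-09-20.
3rd Friday of October 2024: 2024-10-18.

2024-09-20, 2024-10-18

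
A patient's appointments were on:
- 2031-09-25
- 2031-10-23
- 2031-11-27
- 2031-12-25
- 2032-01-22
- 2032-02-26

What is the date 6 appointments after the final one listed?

All dates are Thursdays, 28, 35, 28, 28, 35 days apart.
Specifically, the 4th Thursday of each month.
4th Thursday of March 2032: 2032-03-25.
4th Thursday of April 2032: 2032-04-22.
4th Thursday of May 2032: 2032-05-27.
June 2032 — 4th Thursday is 2032-06-24.
4th Thursday of July 2032: 2032-07-22.
4th Thursday of August 2032: 2032-08-26.

2032-08-26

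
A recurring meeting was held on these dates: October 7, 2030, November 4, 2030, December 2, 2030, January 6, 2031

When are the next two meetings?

February 3, 2031; March 3, 2031

These are Mondays at 28- or 35-day spacing (28, 28, 35).
The pattern: 1st Monday of the month.
1st Monday of February 2031: February 3, 2031.
March 2031 — 1st Monday is March 3, 2031.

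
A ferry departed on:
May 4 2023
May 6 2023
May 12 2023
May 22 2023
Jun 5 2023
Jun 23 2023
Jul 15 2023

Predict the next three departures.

Aug 10 2023, Sep 9 2023, Oct 13 2023

The spacing grows by 4 each time: 2, 6, 10, 14, 18, 22 days.
Next gap: 26 days. Jul 15 2023 + 26 days = Aug 10 2023.
Next gap: 30 days. Aug 10 2023 + 30 days = Sep 9 2023.
Next gap: 34 days. Sep 9 2023 + 34 days = Oct 13 2023.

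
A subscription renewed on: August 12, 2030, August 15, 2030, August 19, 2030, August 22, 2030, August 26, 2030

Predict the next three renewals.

August 29, 2030; September 2, 2030; September 5, 2030

Every event lands on a Monday or Thursday (gaps cycle 3, 4, 3, 4).
So the schedule is: every Monday and Thursday.
The following Thursday is August 29, 2030.
Next Monday: September 2, 2030.
Next Thursday: September 5, 2030.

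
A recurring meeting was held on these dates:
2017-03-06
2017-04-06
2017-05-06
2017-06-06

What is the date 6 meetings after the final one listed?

The day-of-month is always 6 (31, 30, 31 days between events).
So this recurs on the 6th of each month.
Next: July 2017 → 2017-07-06.
Next: August 2017 → 2017-08-06.
Next: September 2017 → 2017-09-06.
Next: October 2017 → 2017-10-06.
November 2017: 2017-11-06.
Next: December 2017 → 2017-12-06.

2017-12-06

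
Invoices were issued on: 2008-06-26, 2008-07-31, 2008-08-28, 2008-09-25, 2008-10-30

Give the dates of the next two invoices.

2008-11-27, 2008-12-25

Every date is a Thursday; gaps 35, 28, 28, 35 days.
Each is the last Thursday of its month (at least one falls on the 29th or later, ruling out '4th Thursday').
November 2008 ends with Thursday 2008-11-27.
Last Thursday of December 2008: 2008-12-25.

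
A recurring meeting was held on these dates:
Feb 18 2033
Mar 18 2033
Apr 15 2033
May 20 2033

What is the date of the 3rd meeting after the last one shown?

Gaps: 28, 28, 35 days — a mix of 28 and 35. Every date is a Friday.
Each is the 3rd Friday of its month.
June 2033 — 3rd Friday is Jun 17 2033.
July 2033 — 3rd Friday is Jul 15 2033.
3rd Friday of August 2033: Aug 19 2033.

Aug 19 2033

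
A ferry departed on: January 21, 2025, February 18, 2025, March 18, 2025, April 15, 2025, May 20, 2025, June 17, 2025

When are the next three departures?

July 15, 2025; August 19, 2025; September 16, 2025

Gaps: 28, 28, 28, 35, 28 days — a mix of 28 and 35. Every date is a Tuesday.
Each is the 3rd Tuesday of its month.
July 2025 — 3rd Tuesday is July 15, 2025.
August 2025 — 3rd Tuesday is August 19, 2025.
September 2025 — 3rd Tuesday is September 16, 2025.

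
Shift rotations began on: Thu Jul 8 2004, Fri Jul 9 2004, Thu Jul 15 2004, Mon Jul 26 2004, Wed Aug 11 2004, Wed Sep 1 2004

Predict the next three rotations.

Mon Sep 27 2004, Thu Oct 28 2004, Fri Dec 3 2004

Gaps: 1, 6, 11, 16, 21 days — each gap is 5 larger than the previous one.
Next gap: 26 days. Wed Sep 1 2004 + 26 days = Mon Sep 27 2004.
Next gap: 31 days. Mon Sep 27 2004 + 31 days = Thu Oct 28 2004.
Next gap: 36 days. Thu Oct 28 2004 + 36 days = Fri Dec 3 2004.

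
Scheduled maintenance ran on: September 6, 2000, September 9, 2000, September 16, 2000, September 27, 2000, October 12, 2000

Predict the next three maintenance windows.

Intervals are 3, 7, 11, 15 days — an arithmetic progression with common difference 4.
Next gap: 19 days. October 12, 2000 + 19 days = October 31, 2000.
Next gap: 23 days. October 31, 2000 + 23 days = November 23, 2000.
Next gap: 27 days. November 23, 2000 + 27 days = December 20, 2000.

October 31, 2000; November 23, 2000; December 20, 2000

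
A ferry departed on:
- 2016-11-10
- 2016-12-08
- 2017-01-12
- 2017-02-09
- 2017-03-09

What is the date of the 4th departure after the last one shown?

These are Thursdays at 28- or 35-day spacing (28, 35, 28, 28).
The pattern: 2nd Thursday of the month.
April 2017 — 2nd Thursday is 2017-04-13.
2nd Thursday of May 2017: 2017-05-11.
2nd Thursday of June 2017: 2017-06-08.
July 2017 — 2nd Thursday is 2017-07-13.

2017-07-13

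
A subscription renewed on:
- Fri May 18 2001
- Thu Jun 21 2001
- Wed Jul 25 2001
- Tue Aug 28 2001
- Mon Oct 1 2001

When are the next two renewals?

The spacing is 34, 34, 34, 34 days — always 34 days.
Mon Oct 1 2001 + 34 days = Sun Nov 4 2001.
Sun Nov 4 2001 + 34 days = Sat Dec 8 2001.

Sun Nov 4 2001, Sat Dec 8 2001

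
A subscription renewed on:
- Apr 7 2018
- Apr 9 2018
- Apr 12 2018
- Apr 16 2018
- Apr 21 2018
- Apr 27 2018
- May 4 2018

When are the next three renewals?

Gaps: 2, 3, 4, 5, 6, 7 days — each gap is 1 larger than the previous one.
Next gap: 8 days. May 4 2018 + 8 days = May 12 2018.
Next gap: 9 days. May 12 2018 + 9 days = May 21 2018.
Next gap: 10 days. May 21 2018 + 10 days = May 31 2018.

May 12 2018, May 21 2018, May 31 2018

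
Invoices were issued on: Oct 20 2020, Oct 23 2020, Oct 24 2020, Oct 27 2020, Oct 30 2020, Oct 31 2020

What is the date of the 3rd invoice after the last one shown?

Gaps: 3, 1, 3, 3, 1 days — not constant, but cyclic with period 3.
The events fall on every Tuesday, Friday and Saturday.
Next Tuesday: Nov 3 2020.
Next Friday: Nov 6 2020.
The following Saturday is Nov 7 2020.

Nov 7 2020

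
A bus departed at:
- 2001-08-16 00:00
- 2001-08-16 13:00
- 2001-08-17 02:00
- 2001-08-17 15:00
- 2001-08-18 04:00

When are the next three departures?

Gaps: 13, 13, 13, 13 hours — each event is 13 hours after the previous one.
2001-08-18 04:00 + 13 h = 2001-08-18 17:00.
2001-08-18 17:00 + 13 h = 2001-08-19 06:00.
2001-08-19 06:00 + 13 h = 2001-08-19 19:00.

2001-08-18 17:00, 2001-08-19 06:00, 2001-08-19 19:00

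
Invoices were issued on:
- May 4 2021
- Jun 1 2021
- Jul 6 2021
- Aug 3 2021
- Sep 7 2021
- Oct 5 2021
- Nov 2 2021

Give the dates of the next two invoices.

All dates are Tuesdays, 28, 35, 28, 35, 28, 28 days apart.
Specifically, the 1st Tuesday of each month.
December 2021 — 1st Tuesday is Dec 7 2021.
1st Tuesday of January 2022: Jan 4 2022.

Dec 7 2021, Jan 4 2022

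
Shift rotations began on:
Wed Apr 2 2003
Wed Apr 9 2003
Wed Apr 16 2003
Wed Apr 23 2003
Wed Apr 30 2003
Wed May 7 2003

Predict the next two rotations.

Wed May 14 2003, Wed May 21 2003

The spacing is 7, 7, 7, 7, 7 days — always 7 days.
Wed May 7 2003 + 7 days = Wed May 14 2003.
Wed May 14 2003 + 7 days = Wed May 21 2003.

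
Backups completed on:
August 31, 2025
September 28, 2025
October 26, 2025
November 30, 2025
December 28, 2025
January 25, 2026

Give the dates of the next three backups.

These are Sundays with 28, 28, 35, 28, 28-day gaps.
Each is the final Sunday of its month — August 31, 2025 is past the 28th, so '4th Sunday' doesn't fit.
February 2026 ends with Sunday February 22, 2026.
March 2026 ends with Sunday March 29, 2026.
April 2026 ends with Sunday April 26, 2026.

February 22, 2026; March 29, 2026; April 26, 2026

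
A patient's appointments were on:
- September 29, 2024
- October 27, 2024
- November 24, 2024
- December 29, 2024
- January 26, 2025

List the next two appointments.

February 23, 2025; March 30, 2025

All Sundays; the gaps (28, 28, 35, 28) vary with month length.
This is the last Sunday of each month.
February 2025 ends with Sunday February 23, 2025.
Last Sunday of March 2025: March 30, 2025.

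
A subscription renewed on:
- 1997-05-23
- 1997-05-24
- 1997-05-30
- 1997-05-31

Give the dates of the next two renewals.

1997-06-06, 1997-06-07

Gaps: 1, 6, 1 days — not constant, but cyclic with period 2.
The events fall on every Friday and Saturday.
Next Friday: 1997-06-06.
The following Saturday is 1997-06-07.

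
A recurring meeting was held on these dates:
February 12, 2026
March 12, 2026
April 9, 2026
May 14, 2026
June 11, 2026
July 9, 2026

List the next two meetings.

All dates are Thursdays, 28, 28, 35, 28, 28 days apart.
Specifically, the 2nd Thursday of each month.
2nd Thursday of August 2026: August 13, 2026.
2nd Thursday of September 2026: September 10, 2026.

August 13, 2026; September 10, 2026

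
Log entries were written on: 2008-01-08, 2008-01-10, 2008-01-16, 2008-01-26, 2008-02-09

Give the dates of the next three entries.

The spacing grows by 4 each time: 2, 6, 10, 14 days.
Next gap: 18 days. 2008-02-09 + 18 days = 2008-02-27.
Next gap: 22 days. 2008-02-27 + 22 days = 2008-03-20.
Next gap: 26 days. 2008-03-20 + 26 days = 2008-04-15.

2008-02-27, 2008-03-20, 2008-04-15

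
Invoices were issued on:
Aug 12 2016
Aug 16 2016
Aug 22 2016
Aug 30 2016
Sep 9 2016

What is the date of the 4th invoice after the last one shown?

Gaps: 4, 6, 8, 10 days — each gap is 2 larger than the previous one.
Next gap: 12 days. Sep 9 2016 + 12 days = Sep 21 2016.
Next gap: 14 days. Sep 21 2016 + 14 days = Oct 5 2016.
Next gap: 16 days. Oct 5 2016 + 16 days = Oct 21 2016.
Next gap: 18 days. Oct 21 2016 + 18 days = Nov 8 2016.

Nov 8 2016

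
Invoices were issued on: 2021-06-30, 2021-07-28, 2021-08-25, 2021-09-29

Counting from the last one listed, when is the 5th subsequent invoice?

2022-02-23

These are Wednesdays with 28, 28, 35-day gaps.
Each is the final Wednesday of its month — 2021-06-30 is past the 28th, so '4th Wednesday' doesn't fit.
Last Wednesday of October 2021: 2021-10-27.
November 2021 ends with Wednesday 2021-11-24.
Last Wednesday of December 2021: 2021-12-29.
January 2022 ends with Wednesday 2022-01-26.
Last Wednesday of February 2022: 2022-02-23.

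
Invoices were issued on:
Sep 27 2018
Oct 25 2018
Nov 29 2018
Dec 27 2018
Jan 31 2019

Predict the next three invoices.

Feb 28 2019, Mar 28 2019, Apr 25 2019

All Thursdays; the gaps (28, 35, 28, 35) vary with month length.
This is the last Thursday of each month.
Last Thursday of February 2019: Feb 28 2019.
March 2019 ends with Thursday Mar 28 2019.
Last Thursday of April 2019: Apr 25 2019.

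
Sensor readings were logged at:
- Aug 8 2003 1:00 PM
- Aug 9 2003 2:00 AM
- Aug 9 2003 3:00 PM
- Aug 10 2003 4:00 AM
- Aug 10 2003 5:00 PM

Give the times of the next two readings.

Aug 11 2003 6:00 AM, Aug 11 2003 7:00 PM

The interval is a steady 13 hours (13, 13, 13, 13).
Aug 10 2003 5:00 PM + 13 h = Aug 11 2003 6:00 AM.
Aug 11 2003 6:00 AM + 13 h = Aug 11 2003 7:00 PM.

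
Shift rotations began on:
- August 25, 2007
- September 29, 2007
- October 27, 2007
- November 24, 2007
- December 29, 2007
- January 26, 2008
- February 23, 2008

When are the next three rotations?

All Saturdays; the gaps (35, 28, 28, 35, 28, 28) vary with month length.
This is the last Saturday of each month.
Last Saturday of March 2008: March 29, 2008.
April 2008 ends with Saturday April 26, 2008.
May 2008 ends with Saturday May 31, 2008.

March 29, 2008; April 26, 2008; May 31, 2008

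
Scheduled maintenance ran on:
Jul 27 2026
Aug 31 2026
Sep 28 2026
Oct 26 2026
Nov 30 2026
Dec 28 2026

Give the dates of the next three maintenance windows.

Jan 25 2027, Feb 22 2027, Mar 29 2027

These are Mondays with 35, 28, 28, 35, 28-day gaps.
Each is the final Monday of its month — Aug 31 2026 is past the 28th, so '4th Monday' doesn't fit.
January 2027 ends with Monday Jan 25 2027.
February 2027 ends with Monday Feb 22 2027.
March 2027 ends with Monday Mar 29 2027.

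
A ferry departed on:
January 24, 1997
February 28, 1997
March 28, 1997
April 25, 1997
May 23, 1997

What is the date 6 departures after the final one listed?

November 28, 1997

These are Fridays at 28- or 35-day spacing (35, 28, 28, 28).
The pattern: 4th Friday of the month.
June 1997 — 4th Friday is June 27, 1997.
4th Friday of July 1997: July 25, 1997.
August 1997 — 4th Friday is August 22, 1997.
4th Friday of September 1997: September 26, 1997.
October 1997 — 4th Friday is October 24, 1997.
November 1997 — 4th Friday is November 28, 1997.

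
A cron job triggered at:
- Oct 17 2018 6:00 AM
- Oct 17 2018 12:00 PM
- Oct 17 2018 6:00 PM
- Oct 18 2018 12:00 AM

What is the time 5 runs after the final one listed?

Spacing: 6, 6, 6 h — constant 6 h.
Oct 18 2018 12:00 AM + 6 h = Oct 18 2018 6:00 AM.
Oct 18 2018 6:00 AM + 6 h = Oct 18 2018 12:00 PM.
Oct 18 2018 12:00 PM + 6 h = Oct 18 2018 6:00 PM.
Oct 18 2018 6:00 PM + 6 h = Oct 19 2018 12:00 AM.
Oct 19 2018 12:00 AM + 6 h = Oct 19 2018 6:00 AM.

Oct 19 2018 6:00 AM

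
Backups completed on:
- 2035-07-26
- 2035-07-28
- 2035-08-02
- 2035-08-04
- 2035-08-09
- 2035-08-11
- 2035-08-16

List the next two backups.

2035-08-18, 2035-08-23

Gaps: 2, 5, 2, 5, 2, 5 days — not constant, but cyclic with period 2.
The events fall on every Thursday and Saturday.
Next Saturday: 2035-08-18.
The following Thursday is 2035-08-23.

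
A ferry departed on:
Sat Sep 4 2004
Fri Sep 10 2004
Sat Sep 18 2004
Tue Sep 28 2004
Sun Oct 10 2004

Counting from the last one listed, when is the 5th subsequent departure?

Gaps: 6, 8, 10, 12 days — each gap is 2 larger than the previous one.
Next gap: 14 days. Sun Oct 10 2004 + 14 days = Sun Oct 24 2004.
Next gap: 16 days. Sun Oct 24 2004 + 16 days = Tue Nov 9 2004.
Next gap: 18 days. Tue Nov 9 2004 + 18 days = Sat Nov 27 2004.
Next gap: 20 days. Sat Nov 27 2004 + 20 days = Fri Dec 17 2004.
Next gap: 22 days. Fri Dec 17 2004 + 22 days = Sat Jan 8 2005.

Sat Jan 8 2005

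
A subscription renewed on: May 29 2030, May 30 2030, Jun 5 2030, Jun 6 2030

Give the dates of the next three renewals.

Jun 12 2030, Jun 13 2030, Jun 19 2030

The gap pattern 1, 6, 1 repeats every 2 events.
These are the Wednesdays and Thursdays of each week.
The following Wednesday is Jun 12 2030.
The following Thursday is Jun 13 2030.
Next Wednesday: Jun 19 2030.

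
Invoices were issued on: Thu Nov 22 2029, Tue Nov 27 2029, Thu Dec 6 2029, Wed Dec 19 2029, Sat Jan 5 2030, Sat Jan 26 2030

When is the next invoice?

Wed Feb 20 2030

The spacing grows by 4 each time: 5, 9, 13, 17, 21 days.
Next gap: 25 days. Sat Jan 26 2030 + 25 days = Wed Feb 20 2030.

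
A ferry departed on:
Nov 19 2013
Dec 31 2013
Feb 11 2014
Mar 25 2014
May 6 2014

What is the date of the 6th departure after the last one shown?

The spacing is 42, 42, 42, 42 days — always 42 days.
May 6 2014 + 42 days = Jun 17 2014.
Jun 17 2014 + 42 days = Jul 29 2014.
Jul 29 2014 + 42 days = Sep 9 2014.
Sep 9 2014 + 42 days = Oct 21 2014.
Oct 21 2014 + 42 days = Dec 2 2014.
Dec 2 2014 + 42 days = Jan 13 2015.

Jan 13 2015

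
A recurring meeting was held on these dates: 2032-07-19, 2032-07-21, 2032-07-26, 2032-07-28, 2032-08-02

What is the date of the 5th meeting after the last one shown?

The gap pattern 2, 5, 2, 5 repeats every 2 events.
These are the Mondays and Wednesdays of each week.
Next Wednesday: 2032-08-04.
Next Monday: 2032-08-09.
The following Wednesday is 2032-08-11.
The following Monday is 2032-08-16.
Next Wednesday: 2032-08-18.

2032-08-18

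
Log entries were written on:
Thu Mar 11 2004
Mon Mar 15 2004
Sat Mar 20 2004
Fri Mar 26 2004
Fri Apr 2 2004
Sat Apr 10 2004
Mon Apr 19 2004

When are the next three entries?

Gaps: 4, 5, 6, 7, 8, 9 days — each gap is 1 larger than the previous one.
Next gap: 10 days. Mon Apr 19 2004 + 10 days = Thu Apr 29 2004.
Next gap: 11 days. Thu Apr 29 2004 + 11 days = Mon May 10 2004.
Next gap: 12 days. Mon May 10 2004 + 12 days = Sat May 22 2004.

Thu Apr 29 2004, Mon May 10 2004, Sat May 22 2004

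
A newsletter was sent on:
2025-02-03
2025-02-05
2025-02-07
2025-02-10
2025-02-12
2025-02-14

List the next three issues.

Every event lands on a Monday or Wednesday or Friday (gaps cycle 2, 2, 3, 2, 2).
So the schedule is: every Monday, Wednesday and Friday.
The following Monday is 2025-02-17.
Next Wednesday: 2025-02-19.
Next Friday: 2025-02-21.

2025-02-17, 2025-02-19, 2025-02-21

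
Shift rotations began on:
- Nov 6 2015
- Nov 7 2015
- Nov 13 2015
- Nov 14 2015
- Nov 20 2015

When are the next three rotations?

Nov 21 2015, Nov 27 2015, Nov 28 2015

Gaps: 1, 6, 1, 6 days — not constant, but cyclic with period 2.
The events fall on every Friday and Saturday.
Next Saturday: Nov 21 2015.
The following Friday is Nov 27 2015.
The following Saturday is Nov 28 2015.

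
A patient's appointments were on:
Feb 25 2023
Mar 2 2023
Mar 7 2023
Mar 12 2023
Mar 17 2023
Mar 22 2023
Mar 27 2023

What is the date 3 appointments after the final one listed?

Apr 11 2023

Gaps between consecutive events: 5, 5, 5, 5, 5, 5 days — a constant 5-day interval.
Mar 27 2023 + 5 days = Apr 1 2023.
Apr 1 2023 + 5 days = Apr 6 2023.
Apr 6 2023 + 5 days = Apr 11 2023.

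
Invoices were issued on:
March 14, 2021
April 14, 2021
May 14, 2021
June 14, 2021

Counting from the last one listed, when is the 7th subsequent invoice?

January 14, 2022

Gaps: 31, 30, 31 days — not constant. Every event is on the 14th of the month.
Pattern: the 14th of each month.
July 2021: July 14, 2021.
August 2021: August 14, 2021.
Next: September 2021 → September 14, 2021.
October 2021: October 14, 2021.
Next: November 2021 → November 14, 2021.
December 2021: December 14, 2021.
Next: January 2022 → January 14, 2022.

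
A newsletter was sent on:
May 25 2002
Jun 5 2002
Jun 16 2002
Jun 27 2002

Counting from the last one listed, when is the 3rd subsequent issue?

The spacing is 11, 11, 11 days — always 11 days.
Jun 27 2002 + 11 days = Jul 8 2002.
Jul 8 2002 + 11 days = Jul 19 2002.
Jul 19 2002 + 11 days = Jul 30 2002.

Jul 30 2002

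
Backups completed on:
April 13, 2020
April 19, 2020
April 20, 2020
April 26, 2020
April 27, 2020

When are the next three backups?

May 3, 2020; May 4, 2020; May 10, 2020

Every event lands on a Monday or Sunday (gaps cycle 6, 1, 6, 1).
So the schedule is: every Monday and Sunday.
The following Sunday is May 3, 2020.
The following Monday is May 4, 2020.
Next Sunday: May 10, 2020.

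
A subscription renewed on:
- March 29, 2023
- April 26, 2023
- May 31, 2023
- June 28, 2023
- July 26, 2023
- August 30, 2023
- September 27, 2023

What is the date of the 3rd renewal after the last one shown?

Every date is a Wednesday; gaps 28, 35, 28, 28, 35, 28 days.
Each is the last Wednesday of its month (at least one falls on the 29th or later, ruling out '4th Wednesday').
October 2023 ends with Wednesday October 25, 2023.
Last Wednesday of November 2023: November 29, 2023.
December 2023 ends with Wednesday December 27, 2023.

December 27, 2023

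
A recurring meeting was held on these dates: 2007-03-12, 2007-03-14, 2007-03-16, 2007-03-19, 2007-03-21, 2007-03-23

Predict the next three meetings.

2007-03-26, 2007-03-28, 2007-03-30

The gap pattern 2, 2, 3, 2, 2 repeats every 3 events.
These are the Mondays, Wednesdays and Fridays of each week.
The following Monday is 2007-03-26.
The following Wednesday is 2007-03-28.
Next Friday: 2007-03-30.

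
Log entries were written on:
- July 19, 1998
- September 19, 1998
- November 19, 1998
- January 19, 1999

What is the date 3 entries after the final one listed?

Each date is the 19th; the gaps (62, 61, 61) track the month lengths.
The rule is the 19th of every 2 months.
Next: March 1999 → March 19, 1999.
May 1999: May 19, 1999.
July 1999: July 19, 1999.

July 19, 1999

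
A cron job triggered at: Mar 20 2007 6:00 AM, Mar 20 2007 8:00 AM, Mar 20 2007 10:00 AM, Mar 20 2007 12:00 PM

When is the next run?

Mar 20 2007 2:00 PM

Gaps: 2, 2, 2 hours — each event is 2 hours after the previous one.
Mar 20 2007 12:00 PM + 2 h = Mar 20 2007 2:00 PM.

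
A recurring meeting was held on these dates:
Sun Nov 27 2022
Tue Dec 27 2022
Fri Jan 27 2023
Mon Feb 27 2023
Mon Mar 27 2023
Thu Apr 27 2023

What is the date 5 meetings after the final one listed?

Wed Sep 27 2023

Gaps: 30, 31, 31, 28, 31 days — not constant. Every event is on the 27th of the month.
Pattern: the 27th of each month.
Next: May 2023 → Sat May 27 2023.
Next: June 2023 → Tue Jun 27 2023.
July 2023: Thu Jul 27 2023.
August 2023: Sun Aug 27 2023.
Next: September 2023 → Wed Sep 27 2023.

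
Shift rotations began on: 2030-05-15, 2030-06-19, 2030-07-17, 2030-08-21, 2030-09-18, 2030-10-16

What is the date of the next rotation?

2030-11-20

These are Wednesdays at 28- or 35-day spacing (35, 28, 35, 28, 28).
The pattern: 3rd Wednesday of the month.
3rd Wednesday of November 2030: 2030-11-20.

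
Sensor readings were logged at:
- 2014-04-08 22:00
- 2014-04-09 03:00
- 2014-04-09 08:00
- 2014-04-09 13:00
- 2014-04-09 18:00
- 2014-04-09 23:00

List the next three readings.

The interval is a steady 5 hours (5, 5, 5, 5, 5).
2014-04-09 23:00 + 5 h = 2014-04-10 04:00.
2014-04-10 04:00 + 5 h = 2014-04-10 09:00.
2014-04-10 09:00 + 5 h = 2014-04-10 14:00.

2014-04-10 04:00, 2014-04-10 09:00, 2014-04-10 14:00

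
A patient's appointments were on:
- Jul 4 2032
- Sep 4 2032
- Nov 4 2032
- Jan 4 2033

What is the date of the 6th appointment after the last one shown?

Each date is the 4th; the gaps (62, 61, 61) track the month lengths.
The rule is the 4th of every 2 months.
Next: March 2033 → Mar 4 2033.
Next: May 2033 → May 4 2033.
Next: July 2033 → Jul 4 2033.
September 2033: Sep 4 2033.
November 2033: Nov 4 2033.
January 2034: Jan 4 2034.

Jan 4 2034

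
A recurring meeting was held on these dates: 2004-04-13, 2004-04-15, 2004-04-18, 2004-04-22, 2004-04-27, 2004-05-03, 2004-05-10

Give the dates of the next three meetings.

2004-05-18, 2004-05-27, 2004-06-06

Intervals are 2, 3, 4, 5, 6, 7 days — an arithmetic progression with common difference 1.
Next gap: 8 days. 2004-05-10 + 8 days = 2004-05-18.
Next gap: 9 days. 2004-05-18 + 9 days = 2004-05-27.
Next gap: 10 days. 2004-05-27 + 10 days = 2004-06-06.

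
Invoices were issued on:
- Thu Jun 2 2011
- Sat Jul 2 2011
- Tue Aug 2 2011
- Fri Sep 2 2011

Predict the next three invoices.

Sun Oct 2 2011, Wed Nov 2 2011, Fri Dec 2 2011

Each date is the 2nd; the gaps (30, 31, 31) track the month lengths.
The rule is the 2nd of each month.
Next: October 2011 → Sun Oct 2 2011.
Next: November 2011 → Wed Nov 2 2011.
December 2011: Fri Dec 2 2011.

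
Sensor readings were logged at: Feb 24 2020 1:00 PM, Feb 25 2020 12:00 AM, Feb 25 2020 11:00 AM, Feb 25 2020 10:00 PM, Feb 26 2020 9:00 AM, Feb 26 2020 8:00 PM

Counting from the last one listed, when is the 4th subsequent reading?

Spacing: 11, 11, 11, 11, 11 h — constant 11 h.
Feb 26 2020 8:00 PM + 11 h = Feb 27 2020 7:00 AM.
Feb 27 2020 7:00 AM + 11 h = Feb 27 2020 6:00 PM.
Feb 27 2020 6:00 PM + 11 h = Feb 28 2020 5:00 AM.
Feb 28 2020 5:00 AM + 11 h = Feb 28 2020 4:00 PM.

Feb 28 2020 4:00 PM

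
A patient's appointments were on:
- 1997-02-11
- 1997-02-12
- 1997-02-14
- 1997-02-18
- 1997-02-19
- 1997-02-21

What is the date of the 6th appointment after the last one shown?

Gaps: 1, 2, 4, 1, 2 days — not constant, but cyclic with period 3.
The events fall on every Tuesday, Wednesday and Friday.
The following Tuesday is 1997-02-25.
The following Wednesday is 1997-02-26.
The following Friday is 1997-02-28.
The following Tuesday is 1997-03-04.
The following Wednesday is 1997-03-05.
Next Friday: 1997-03-07.

1997-03-07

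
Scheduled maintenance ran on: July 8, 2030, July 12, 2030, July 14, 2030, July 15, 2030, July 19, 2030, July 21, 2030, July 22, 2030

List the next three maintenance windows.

Every event lands on a Monday or Friday or Sunday (gaps cycle 4, 2, 1, 4, 2, 1).
So the schedule is: every Monday, Friday and Sunday.
The following Friday is July 26, 2030.
Next Sunday: July 28, 2030.
The following Monday is July 29, 2030.

July 26, 2030; July 28, 2030; July 29, 2030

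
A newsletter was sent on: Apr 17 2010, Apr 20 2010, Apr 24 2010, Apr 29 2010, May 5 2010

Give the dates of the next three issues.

May 12 2010, May 20 2010, May 29 2010

The spacing grows by 1 each time: 3, 4, 5, 6 days.
Next gap: 7 days. May 5 2010 + 7 days = May 12 2010.
Next gap: 8 days. May 12 2010 + 8 days = May 20 2010.
Next gap: 9 days. May 20 2010 + 9 days = May 29 2010.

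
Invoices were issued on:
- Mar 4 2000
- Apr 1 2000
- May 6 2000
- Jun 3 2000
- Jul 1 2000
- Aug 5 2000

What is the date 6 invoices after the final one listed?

Feb 3 2001

All dates are Saturdays, 28, 35, 28, 28, 35 days apart.
Specifically, the 1st Saturday of each month.
September 2000 — 1st Saturday is Sep 2 2000.
1st Saturday of October 2000: Oct 7 2000.
1st Saturday of November 2000: Nov 4 2000.
December 2000 — 1st Saturday is Dec 2 2000.
1st Saturday of January 2001: Jan 6 2001.
1st Saturday of February 2001: Feb 3 2001.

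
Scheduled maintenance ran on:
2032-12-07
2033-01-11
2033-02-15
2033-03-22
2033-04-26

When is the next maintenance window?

Every event comes 35 days after the last (35, 35, 35, 35).
2033-04-26 + 35 days = 2033-05-31.

2033-05-31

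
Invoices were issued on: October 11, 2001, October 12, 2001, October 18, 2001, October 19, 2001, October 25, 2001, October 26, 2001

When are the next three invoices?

The gap pattern 1, 6, 1, 6, 1 repeats every 2 events.
These are the Thursdays and Fridays of each week.
The following Thursday is November 1, 2001.
The following Friday is November 2, 2001.
Next Thursday: November 8, 2001.

November 1, 2001; November 2, 2001; November 8, 2001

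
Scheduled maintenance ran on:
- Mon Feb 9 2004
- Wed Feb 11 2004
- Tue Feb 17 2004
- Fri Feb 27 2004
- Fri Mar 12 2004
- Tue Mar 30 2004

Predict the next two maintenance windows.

Wed Apr 21 2004, Mon May 17 2004

Intervals are 2, 6, 10, 14, 18 days — an arithmetic progression with common difference 4.
Next gap: 22 days. Tue Mar 30 2004 + 22 days = Wed Apr 21 2004.
Next gap: 26 days. Wed Apr 21 2004 + 26 days = Mon May 17 2004.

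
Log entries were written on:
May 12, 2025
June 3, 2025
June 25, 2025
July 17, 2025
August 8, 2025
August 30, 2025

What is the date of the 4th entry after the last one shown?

November 26, 2025

The spacing is 22, 22, 22, 22, 22 days — always 22 days.
August 30, 2025 + 22 days = September 21, 2025.
September 21, 2025 + 22 days = October 13, 2025.
October 13, 2025 + 22 days = November 4, 2025.
November 4, 2025 + 22 days = November 26, 2025.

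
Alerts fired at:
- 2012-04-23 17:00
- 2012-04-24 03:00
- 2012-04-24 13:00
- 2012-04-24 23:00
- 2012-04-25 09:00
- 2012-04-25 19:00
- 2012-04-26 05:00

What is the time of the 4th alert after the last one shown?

2012-04-27 21:00

Spacing: 10, 10, 10, 10, 10, 10 h — constant 10 h.
2012-04-26 05:00 + 10 h = 2012-04-26 15:00.
2012-04-26 15:00 + 10 h = 2012-04-27 01:00.
2012-04-27 01:00 + 10 h = 2012-04-27 11:00.
2012-04-27 11:00 + 10 h = 2012-04-27 21:00.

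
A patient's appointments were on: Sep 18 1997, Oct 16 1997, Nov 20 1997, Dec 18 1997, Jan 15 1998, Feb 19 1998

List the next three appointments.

Mar 19 1998, Apr 16 1998, May 21 1998

These are Thursdays at 28- or 35-day spacing (28, 35, 28, 28, 35).
The pattern: 3rd Thursday of the month.
3rd Thursday of March 1998: Mar 19 1998.
3rd Thursday of April 1998: Apr 16 1998.
May 1998 — 3rd Thursday is May 21 1998.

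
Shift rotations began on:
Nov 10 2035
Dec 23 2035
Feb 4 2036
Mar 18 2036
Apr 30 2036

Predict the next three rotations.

Every event comes 43 days after the last (43, 43, 43, 43).
Apr 30 2036 + 43 days = Jun 12 2036.
Jun 12 2036 + 43 days = Jul 25 2036.
Jul 25 2036 + 43 days = Sep 6 2036.

Jun 12 2036, Jul 25 2036, Sep 6 2036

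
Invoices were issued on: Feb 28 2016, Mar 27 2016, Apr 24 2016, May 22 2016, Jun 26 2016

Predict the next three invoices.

All dates are Sundays, 28, 28, 28, 35 days apart.
Specifically, the 4th Sunday of each month.
July 2016 — 4th Sunday is Jul 24 2016.
August 2016 — 4th Sunday is Aug 28 2016.
4th Sunday of September 2016: Sep 25 2016.

Jul 24 2016, Aug 28 2016, Sep 25 2016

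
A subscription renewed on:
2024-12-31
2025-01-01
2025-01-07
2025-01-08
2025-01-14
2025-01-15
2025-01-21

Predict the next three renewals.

2025-01-22, 2025-01-28, 2025-01-29

The gap pattern 1, 6, 1, 6, 1, 6 repeats every 2 events.
These are the Tuesdays and Wednesdays of each week.
Next Wednesday: 2025-01-22.
The following Tuesday is 2025-01-28.
Next Wednesday: 2025-01-29.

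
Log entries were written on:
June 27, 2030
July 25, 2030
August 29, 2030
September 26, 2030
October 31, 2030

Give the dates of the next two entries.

Every date is a Thursday; gaps 28, 35, 28, 35 days.
Each is the last Thursday of its month (at least one falls on the 29th or later, ruling out '4th Thursday').
Last Thursday of November 2030: November 28, 2030.
Last Thursday of December 2030: December 26, 2030.

November 28, 2030; December 26, 2030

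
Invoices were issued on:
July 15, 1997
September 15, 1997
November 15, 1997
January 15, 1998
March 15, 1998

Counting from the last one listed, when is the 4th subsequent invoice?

November 15, 1998

Each date is the 15th; the gaps (62, 61, 61, 59) track the month lengths.
The rule is the 15th of every 2 months.
Next: May 1998 → May 15, 1998.
July 1998: July 15, 1998.
September 1998: September 15, 1998.
November 1998: November 15, 1998.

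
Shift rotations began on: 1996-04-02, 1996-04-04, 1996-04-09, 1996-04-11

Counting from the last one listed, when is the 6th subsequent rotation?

1996-05-02

Every event lands on a Tuesday or Thursday (gaps cycle 2, 5, 2).
So the schedule is: every Tuesday and Thursday.
Next Tuesday: 1996-04-16.
The following Thursday is 1996-04-18.
The following Tuesday is 1996-04-23.
The following Thursday is 1996-04-25.
The following Tuesday is 1996-04-30.
The following Thursday is 1996-05-02.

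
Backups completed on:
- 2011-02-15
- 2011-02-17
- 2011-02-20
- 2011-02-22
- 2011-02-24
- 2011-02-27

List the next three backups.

The gap pattern 2, 3, 2, 2, 3 repeats every 3 events.
These are the Tuesdays, Thursdays and Sundays of each week.
The following Tuesday is 2011-03-01.
The following Thursday is 2011-03-03.
Next Sunday: 2011-03-06.

2011-03-01, 2011-03-03, 2011-03-06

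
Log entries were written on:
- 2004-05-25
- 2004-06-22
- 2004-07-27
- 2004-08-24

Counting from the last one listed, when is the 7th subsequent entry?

2005-03-22

All dates are Tuesdays, 28, 35, 28 days apart.
Specifically, the 4th Tuesday of each month.
4th Tuesday of September 2004: 2004-09-28.
4th Tuesday of October 2004: 2004-10-26.
November 2004 — 4th Tuesday is 2004-11-23.
December 2004 — 4th Tuesday is 2004-12-28.
4th Tuesday of January 2005: 2005-01-25.
February 2005 — 4th Tuesday is 2005-02-22.
March 2005 — 4th Tuesday is 2005-03-22.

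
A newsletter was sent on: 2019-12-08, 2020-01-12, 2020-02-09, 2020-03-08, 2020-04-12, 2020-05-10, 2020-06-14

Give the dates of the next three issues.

These are Sundays at 28- or 35-day spacing (35, 28, 28, 35, 28, 35).
The pattern: 2nd Sunday of the month.
2nd Sunday of July 2020: 2020-07-12.
2nd Sunday of August 2020: 2020-08-09.
September 2020 — 2nd Sunday is 2020-09-13.

2020-07-12, 2020-08-09, 2020-09-13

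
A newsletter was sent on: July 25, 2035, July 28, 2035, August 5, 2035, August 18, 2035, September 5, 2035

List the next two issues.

September 28, 2035; October 26, 2035

Intervals are 3, 8, 13, 18 days — an arithmetic progression with common difference 5.
Next gap: 23 days. September 5, 2035 + 23 days = September 28, 2035.
Next gap: 28 days. September 28, 2035 + 28 days = October 26, 2035.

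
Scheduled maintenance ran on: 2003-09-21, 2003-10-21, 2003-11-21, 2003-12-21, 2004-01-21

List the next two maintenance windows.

The day-of-month is always 21 (30, 31, 30, 31 days between events).
So this recurs on the 21st of each month.
February 2004: 2004-02-21.
Next: March 2004 → 2004-03-21.

2004-02-21, 2004-03-21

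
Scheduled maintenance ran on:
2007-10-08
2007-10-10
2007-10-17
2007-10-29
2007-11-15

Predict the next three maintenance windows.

2007-12-07, 2008-01-03, 2008-02-04

Gaps: 2, 7, 12, 17 days — each gap is 5 larger than the previous one.
Next gap: 22 days. 2007-11-15 + 22 days = 2007-12-07.
Next gap: 27 days. 2007-12-07 + 27 days = 2008-01-03.
Next gap: 32 days. 2008-01-03 + 32 days = 2008-02-04.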